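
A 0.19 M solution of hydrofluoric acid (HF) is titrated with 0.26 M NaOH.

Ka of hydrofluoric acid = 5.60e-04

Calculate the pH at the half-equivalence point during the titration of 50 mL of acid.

At half-equivalence [HA] = [A⁻], so Henderson-Hasselbalch gives pH = pKa = -log(5.60e-04) = 3.25.

pH = pKa = 3.25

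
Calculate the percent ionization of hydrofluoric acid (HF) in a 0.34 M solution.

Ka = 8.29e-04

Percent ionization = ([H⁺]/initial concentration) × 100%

Using Ka equilibrium: x² + Ka×x - Ka×C = 0. Solving: [H⁺] = 1.6379e-02. Percent = (1.6379e-02/0.34) × 100

Percent ionization = 4.82%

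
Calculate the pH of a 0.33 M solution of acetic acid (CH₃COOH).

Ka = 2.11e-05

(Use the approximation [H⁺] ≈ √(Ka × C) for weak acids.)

[H⁺] = √(Ka × C) = √(2.11e-05 × 0.33) = 2.6387e-03. pH = -log(2.6387e-03)

pH = 2.58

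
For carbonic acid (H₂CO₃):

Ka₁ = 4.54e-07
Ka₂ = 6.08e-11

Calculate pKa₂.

pKa₂ = -log(Ka₂) = -log(6.08e-11) = 10.22.

pK_{a2} = 10.22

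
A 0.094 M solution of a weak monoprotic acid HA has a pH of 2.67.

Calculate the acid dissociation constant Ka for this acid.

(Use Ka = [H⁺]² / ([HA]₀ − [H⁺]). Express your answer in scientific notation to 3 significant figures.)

[H⁺] = 10^(−pH) = 10^(−2.67) = 2.138e-03 M. For HA ⇌ H⁺ + A⁻, Ka = [H⁺][A⁻]/[HA] = [H⁺]² / ([HA]₀ − [H⁺]) = (2.138e-03)² / (0.094 − 2.138e-03) = 4.98e-05.

K_a = 4.98e-05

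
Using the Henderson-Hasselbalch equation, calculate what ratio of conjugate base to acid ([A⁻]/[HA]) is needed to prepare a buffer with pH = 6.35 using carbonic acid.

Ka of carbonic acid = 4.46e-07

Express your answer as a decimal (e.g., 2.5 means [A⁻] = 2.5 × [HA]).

pKa = -log(4.46e-07) = 6.3507. pH = pKa + log([A⁻]/[HA]), so log([A⁻]/[HA]) = pH − pKa = 6.35 − 6.3507 = -0.0007. [A⁻]/[HA] = 10^(-0.0007) = 0.998

[A⁻]/[HA] = 0.998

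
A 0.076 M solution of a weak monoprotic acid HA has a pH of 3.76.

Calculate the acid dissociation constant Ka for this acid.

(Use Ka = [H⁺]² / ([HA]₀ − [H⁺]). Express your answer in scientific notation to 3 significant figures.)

[H⁺] = 10^(−pH) = 10^(−3.76) = 1.738e-04 M. For HA ⇌ H⁺ + A⁻, Ka = [H⁺][A⁻]/[HA] = [H⁺]² / ([HA]₀ − [H⁺]) = (1.738e-04)² / (0.076 − 1.738e-04) = 3.98e-07.

K_a = 3.98e-07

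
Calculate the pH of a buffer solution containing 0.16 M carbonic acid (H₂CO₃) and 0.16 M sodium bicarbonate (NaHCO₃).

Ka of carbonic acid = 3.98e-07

pKa = -log(3.98e-07) = 6.40. pH = pKa + log([A⁻]/[HA]) = 6.40 + log(0.16/0.16)

pH = 6.40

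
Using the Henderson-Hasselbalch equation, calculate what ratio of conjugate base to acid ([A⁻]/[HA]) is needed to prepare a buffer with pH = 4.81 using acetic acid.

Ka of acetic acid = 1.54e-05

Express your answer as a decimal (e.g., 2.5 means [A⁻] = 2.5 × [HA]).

pKa = -log(1.54e-05) = 4.8125. pH = pKa + log([A⁻]/[HA]), so log([A⁻]/[HA]) = pH − pKa = 4.81 − 4.8125 = -0.0025. [A⁻]/[HA] = 10^(-0.0025) = 0.994

[A⁻]/[HA] = 0.994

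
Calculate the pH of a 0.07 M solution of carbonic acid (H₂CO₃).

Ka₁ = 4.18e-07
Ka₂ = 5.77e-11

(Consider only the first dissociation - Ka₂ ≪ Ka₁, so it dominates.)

First dissociation dominates. From Ka₁ = [H⁺][HA⁻]/[H₂A], x² + Ka₁·x − Ka₁·C = 0 with C = 0.07 M and Ka₁ = 4.18e-07. Solving: [H⁺] = (−Ka₁ + √(Ka₁² + 4·Ka₁·C)) / 2 = 1.7085e-04 M. pH = -log(1.7085e-04) = 3.77.

pH = 3.77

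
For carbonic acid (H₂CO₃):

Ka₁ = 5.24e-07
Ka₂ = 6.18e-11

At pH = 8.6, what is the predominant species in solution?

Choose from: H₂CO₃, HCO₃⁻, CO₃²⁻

pKa₁ = 6.28, pKa₂ = 10.21. For a polyprotic acid the predominant species crosses at each pKa: below pKa_n the protonated form dominates, above it the deprotonated form does. At pH = 8.6, the predominant species is HCO₃⁻.

HCO₃⁻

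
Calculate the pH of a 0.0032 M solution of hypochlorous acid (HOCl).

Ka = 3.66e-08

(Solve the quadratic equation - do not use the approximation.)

x² + Ka×x - Ka×C = 0. Using quadratic formula: [H⁺] = 1.0804e-05

pH = 4.97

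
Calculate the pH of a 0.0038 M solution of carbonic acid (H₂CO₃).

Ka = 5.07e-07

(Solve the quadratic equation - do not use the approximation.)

x² + Ka×x - Ka×C = 0. Using quadratic formula: [H⁺] = 4.3640e-05

pH = 4.36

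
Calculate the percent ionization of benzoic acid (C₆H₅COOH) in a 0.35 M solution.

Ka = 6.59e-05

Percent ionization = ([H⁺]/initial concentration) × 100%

Using Ka equilibrium: x² + Ka×x - Ka×C = 0. Solving: [H⁺] = 4.7698e-03. Percent = (4.7698e-03/0.35) × 100

Percent ionization = 1.36%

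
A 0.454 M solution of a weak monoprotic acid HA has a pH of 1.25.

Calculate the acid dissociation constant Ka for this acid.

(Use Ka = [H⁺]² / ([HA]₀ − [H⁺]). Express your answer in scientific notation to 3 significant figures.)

[H⁺] = 10^(−pH) = 10^(−1.25) = 5.623e-02 M. For HA ⇌ H⁺ + A⁻, Ka = [H⁺][A⁻]/[HA] = [H⁺]² / ([HA]₀ − [H⁺]) = (5.623e-02)² / (0.454 − 5.623e-02) = 7.95e-03.

K_a = 7.95e-03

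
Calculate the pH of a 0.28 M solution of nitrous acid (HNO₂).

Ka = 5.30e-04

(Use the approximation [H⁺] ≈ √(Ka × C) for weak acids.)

[H⁺] = √(Ka × C) = √(5.30e-04 × 0.28) = 1.2182e-02. pH = -log(1.2182e-02)

pH = 1.91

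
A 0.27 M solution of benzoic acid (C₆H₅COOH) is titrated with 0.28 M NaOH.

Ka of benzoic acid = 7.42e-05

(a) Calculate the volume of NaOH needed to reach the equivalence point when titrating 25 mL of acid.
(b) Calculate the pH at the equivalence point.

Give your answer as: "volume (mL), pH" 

moles acid = 0.27 × 25/1000 = 0.00675 mol; V_base = moles/0.28 × 1000 = 24.1 mL. At equivalence only the conjugate base is present: [A⁻] = 0.00675/0.049 = 1.3745e-01 M. Kb = Kw/Ka = 1.35e-10; [OH⁻] = √(Kb × [A⁻]) = 4.3041e-06; pOH = 5.37; pH = 14 - pOH = 8.63.

V = 24.1 mL, pH = 8.63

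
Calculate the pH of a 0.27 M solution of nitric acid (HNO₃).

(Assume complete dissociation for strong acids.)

[H⁺] = 0.27 M for strong acid. pH = -log[H⁺] = -log(0.27)

pH = 0.57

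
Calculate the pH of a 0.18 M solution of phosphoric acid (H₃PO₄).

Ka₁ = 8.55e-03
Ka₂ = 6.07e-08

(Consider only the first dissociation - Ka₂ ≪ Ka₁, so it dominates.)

First dissociation dominates. From Ka₁ = [H⁺][HA⁻]/[H₂A], x² + Ka₁·x − Ka₁·C = 0 with C = 0.18 M and Ka₁ = 8.55e-03. Solving: [H⁺] = (−Ka₁ + √(Ka₁² + 4·Ka₁·C)) / 2 = 3.5187e-02 M. pH = -log(3.5187e-02) = 1.45.

pH = 1.45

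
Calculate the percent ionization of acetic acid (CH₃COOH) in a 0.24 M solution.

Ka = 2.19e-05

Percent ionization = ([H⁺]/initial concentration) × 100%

Using Ka equilibrium: x² + Ka×x - Ka×C = 0. Solving: [H⁺] = 2.2817e-03. Percent = (2.2817e-03/0.24) × 100

Percent ionization = 0.951%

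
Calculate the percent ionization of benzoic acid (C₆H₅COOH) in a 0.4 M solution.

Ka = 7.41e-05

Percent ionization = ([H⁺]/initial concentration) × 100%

Using Ka equilibrium: x² + Ka×x - Ka×C = 0. Solving: [H⁺] = 5.4073e-03. Percent = (5.4073e-03/0.4) × 100

Percent ionization = 1.35%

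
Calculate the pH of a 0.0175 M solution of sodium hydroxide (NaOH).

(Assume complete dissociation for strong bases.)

[OH⁻] = 0.0175 M for strong base. pOH = -log[OH⁻] = 1.76, pH = 14 - pOH

pH = 12.24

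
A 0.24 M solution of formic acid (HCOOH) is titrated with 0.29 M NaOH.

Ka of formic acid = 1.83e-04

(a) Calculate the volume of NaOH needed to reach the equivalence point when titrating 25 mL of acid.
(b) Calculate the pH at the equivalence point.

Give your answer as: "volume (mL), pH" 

moles acid = 0.24 × 25/1000 = 0.006 mol; V_base = moles/0.29 × 1000 = 20.7 mL. At equivalence only the conjugate base is present: [A⁻] = 0.006/0.046 = 1.3132e-01 M. Kb = Kw/Ka = 5.46e-11; [OH⁻] = √(Kb × [A⁻]) = 2.6788e-06; pOH = 5.57; pH = 14 - pOH = 8.43.

V = 20.7 mL, pH = 8.43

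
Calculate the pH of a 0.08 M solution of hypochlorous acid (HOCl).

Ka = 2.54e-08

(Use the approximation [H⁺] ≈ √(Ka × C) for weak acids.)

[H⁺] = √(Ka × C) = √(2.54e-08 × 0.08) = 4.5078e-05. pH = -log(4.5078e-05)

pH = 4.35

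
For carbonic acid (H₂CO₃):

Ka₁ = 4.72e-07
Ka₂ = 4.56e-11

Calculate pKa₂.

pKa₂ = -log(Ka₂) = -log(4.56e-11) = 10.34.

pK_{a2} = 10.34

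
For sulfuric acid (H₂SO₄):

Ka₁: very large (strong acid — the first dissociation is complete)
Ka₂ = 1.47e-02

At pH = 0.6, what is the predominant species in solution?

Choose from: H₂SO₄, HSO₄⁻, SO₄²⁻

The first dissociation is complete, so H₂SO₄ itself is never the predominant species in water; pKa₂ = -log(1.47e-02) = 1.83. For a polyprotic acid the predominant species crosses at each pKa: below pKa_n the protonated form dominates, above it the deprotonated form does. At pH = 0.6, the predominant species is HSO₄⁻.

HSO₄⁻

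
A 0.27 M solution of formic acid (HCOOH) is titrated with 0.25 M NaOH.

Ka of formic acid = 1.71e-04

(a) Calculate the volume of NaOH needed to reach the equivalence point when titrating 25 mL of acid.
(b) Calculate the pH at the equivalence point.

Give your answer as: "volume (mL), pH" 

moles acid = 0.27 × 25/1000 = 0.00675 mol; V_base = moles/0.25 × 1000 = 27.0 mL. At equivalence only the conjugate base is present: [A⁻] = 0.00675/0.052 = 1.2981e-01 M. Kb = Kw/Ka = 5.85e-11; [OH⁻] = √(Kb × [A⁻]) = 2.7552e-06; pOH = 5.56; pH = 14 - pOH = 8.44.

V = 27.0 mL, pH = 8.44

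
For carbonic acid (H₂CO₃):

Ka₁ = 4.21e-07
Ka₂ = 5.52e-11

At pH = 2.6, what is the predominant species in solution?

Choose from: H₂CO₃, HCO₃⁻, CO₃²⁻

pKa₁ = 6.38, pKa₂ = 10.26. For a polyprotic acid the predominant species crosses at each pKa: below pKa_n the protonated form dominates, above it the deprotonated form does. At pH = 2.6, the predominant species is H₂CO₃.

H₂CO₃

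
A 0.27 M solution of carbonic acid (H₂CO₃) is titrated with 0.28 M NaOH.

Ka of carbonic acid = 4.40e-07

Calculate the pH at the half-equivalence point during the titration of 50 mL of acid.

At half-equivalence [HA] = [A⁻], so Henderson-Hasselbalch gives pH = pKa = -log(4.40e-07) = 6.36.

pH = pKa = 6.36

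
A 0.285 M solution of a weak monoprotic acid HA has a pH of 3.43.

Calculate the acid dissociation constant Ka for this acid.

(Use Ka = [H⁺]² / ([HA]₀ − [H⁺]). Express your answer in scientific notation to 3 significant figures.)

[H⁺] = 10^(−pH) = 10^(−3.43) = 3.715e-04 M. For HA ⇌ H⁺ + A⁻, Ka = [H⁺][A⁻]/[HA] = [H⁺]² / ([HA]₀ − [H⁺]) = (3.715e-04)² / (0.285 − 3.715e-04) = 4.85e-07.

K_a = 4.85e-07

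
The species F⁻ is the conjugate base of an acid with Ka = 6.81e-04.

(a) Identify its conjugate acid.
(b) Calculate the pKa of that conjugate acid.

(a) The conjugate acid is formed by adding one H⁺ to F⁻, giving HF. (b) pKa = -log(Ka) = -log(6.81e-04) = 3.17.

Conjugate acid: HF; pK_a = 3.17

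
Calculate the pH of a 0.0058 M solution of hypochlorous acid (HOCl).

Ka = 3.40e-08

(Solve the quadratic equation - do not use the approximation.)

x² + Ka×x - Ka×C = 0. Using quadratic formula: [H⁺] = 1.4026e-05

pH = 4.85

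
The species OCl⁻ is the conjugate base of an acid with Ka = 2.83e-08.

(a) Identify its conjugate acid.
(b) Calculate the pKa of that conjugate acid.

(a) The conjugate acid is formed by adding one H⁺ to OCl⁻, giving HOCl. (b) pKa = -log(Ka) = -log(2.83e-08) = 7.55.

Conjugate acid: HOCl; pK_a = 7.55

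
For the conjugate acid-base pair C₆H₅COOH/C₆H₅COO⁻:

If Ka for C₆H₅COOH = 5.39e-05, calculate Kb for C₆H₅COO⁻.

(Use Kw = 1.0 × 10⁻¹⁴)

For a conjugate pair Ka × Kb = Kw, so Kb = Kw/Ka = 1.0 × 10⁻¹⁴ / 5.39e-05 = 1.86e-10.

K_b = 1.86e-10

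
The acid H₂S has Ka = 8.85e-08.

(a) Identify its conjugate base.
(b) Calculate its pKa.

(a) The conjugate base is formed by removing one H⁺ from H₂S, giving HS⁻. (b) pKa = -log(Ka) = -log(8.85e-08) = 7.05.

Conjugate base: HS⁻; pK_a = 7.05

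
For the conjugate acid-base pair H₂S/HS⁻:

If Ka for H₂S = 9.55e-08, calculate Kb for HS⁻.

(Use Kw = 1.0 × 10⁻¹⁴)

For a conjugate pair Ka × Kb = Kw, so Kb = Kw/Ka = 1.0 × 10⁻¹⁴ / 9.55e-08 = 1.05e-07.

K_b = 1.05e-07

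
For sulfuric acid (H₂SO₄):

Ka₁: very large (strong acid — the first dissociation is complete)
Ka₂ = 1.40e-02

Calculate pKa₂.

pKa₂ = -log(Ka₂) = -log(1.40e-02) = 1.85.

pK_{a2} = 1.85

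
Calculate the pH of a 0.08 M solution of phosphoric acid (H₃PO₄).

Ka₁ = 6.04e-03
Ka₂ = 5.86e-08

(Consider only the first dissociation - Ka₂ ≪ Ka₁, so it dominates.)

First dissociation dominates. From Ka₁ = [H⁺][HA⁻]/[H₂A], x² + Ka₁·x − Ka₁·C = 0 with C = 0.08 M and Ka₁ = 6.04e-03. Solving: [H⁺] = (−Ka₁ + √(Ka₁² + 4·Ka₁·C)) / 2 = 1.9168e-02 M. pH = -log(1.9168e-02) = 1.72.

pH = 1.72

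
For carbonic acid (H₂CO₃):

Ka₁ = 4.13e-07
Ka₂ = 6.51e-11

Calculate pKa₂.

pKa₂ = -log(Ka₂) = -log(6.51e-11) = 10.19.

pK_{a2} = 10.19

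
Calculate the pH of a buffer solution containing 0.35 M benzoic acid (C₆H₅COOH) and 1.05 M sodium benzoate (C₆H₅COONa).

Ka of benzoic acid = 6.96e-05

pKa = -log(6.96e-05) = 4.16. pH = pKa + log([A⁻]/[HA]) = 4.16 + log(1.05/0.35)

pH = 4.63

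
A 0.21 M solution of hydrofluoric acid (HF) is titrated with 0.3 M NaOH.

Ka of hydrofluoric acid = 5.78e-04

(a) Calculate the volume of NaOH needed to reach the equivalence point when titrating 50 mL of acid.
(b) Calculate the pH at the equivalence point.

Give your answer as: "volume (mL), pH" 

moles acid = 0.21 × 50/1000 = 0.0105 mol; V_base = moles/0.3 × 1000 = 35.0 mL. At equivalence only the conjugate base is present: [A⁻] = 0.0105/0.085 = 1.2353e-01 M. Kb = Kw/Ka = 1.73e-11; [OH⁻] = √(Kb × [A⁻]) = 1.4619e-06; pOH = 5.84; pH = 14 - pOH = 8.16.

V = 35.0 mL, pH = 8.16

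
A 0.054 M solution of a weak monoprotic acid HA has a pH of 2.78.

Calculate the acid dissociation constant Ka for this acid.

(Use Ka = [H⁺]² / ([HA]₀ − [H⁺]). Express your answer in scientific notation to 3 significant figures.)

[H⁺] = 10^(−pH) = 10^(−2.78) = 1.660e-03 M. For HA ⇌ H⁺ + A⁻, Ka = [H⁺][A⁻]/[HA] = [H⁺]² / ([HA]₀ − [H⁺]) = (1.660e-03)² / (0.054 − 1.660e-03) = 5.26e-05.

K_a = 5.26e-05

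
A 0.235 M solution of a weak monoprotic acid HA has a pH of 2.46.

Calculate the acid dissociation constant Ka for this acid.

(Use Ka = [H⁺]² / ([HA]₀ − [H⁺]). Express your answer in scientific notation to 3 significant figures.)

[H⁺] = 10^(−pH) = 10^(−2.46) = 3.467e-03 M. For HA ⇌ H⁺ + A⁻, Ka = [H⁺][A⁻]/[HA] = [H⁺]² / ([HA]₀ − [H⁺]) = (3.467e-03)² / (0.235 − 3.467e-03) = 5.19e-05.

K_a = 5.19e-05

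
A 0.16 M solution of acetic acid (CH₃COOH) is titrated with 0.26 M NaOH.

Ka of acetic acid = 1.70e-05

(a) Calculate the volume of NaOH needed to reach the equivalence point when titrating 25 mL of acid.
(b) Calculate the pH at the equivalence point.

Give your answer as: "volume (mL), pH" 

moles acid = 0.16 × 25/1000 = 0.004 mol; V_base = moles/0.26 × 1000 = 15.4 mL. At equivalence only the conjugate base is present: [A⁻] = 0.004/0.040 = 9.9048e-02 M. Kb = Kw/Ka = 5.88e-10; [OH⁻] = √(Kb × [A⁻]) = 7.6330e-06; pOH = 5.12; pH = 14 - pOH = 8.88.

V = 15.4 mL, pH = 8.88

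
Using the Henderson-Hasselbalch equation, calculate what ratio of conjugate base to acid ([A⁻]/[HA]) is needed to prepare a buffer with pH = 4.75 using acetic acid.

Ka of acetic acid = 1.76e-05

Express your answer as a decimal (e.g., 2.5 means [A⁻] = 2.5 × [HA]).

pKa = -log(1.76e-05) = 4.7545. pH = pKa + log([A⁻]/[HA]), so log([A⁻]/[HA]) = pH − pKa = 4.75 − 4.7545 = -0.0045. [A⁻]/[HA] = 10^(-0.0045) = 0.990

[A⁻]/[HA] = 0.990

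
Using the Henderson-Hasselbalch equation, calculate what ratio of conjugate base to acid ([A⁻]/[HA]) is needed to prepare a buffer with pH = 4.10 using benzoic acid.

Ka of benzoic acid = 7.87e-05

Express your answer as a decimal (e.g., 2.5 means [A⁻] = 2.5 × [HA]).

pKa = -log(7.87e-05) = 4.1040. pH = pKa + log([A⁻]/[HA]), so log([A⁻]/[HA]) = pH − pKa = 4.10 − 4.1040 = -0.0040. [A⁻]/[HA] = 10^(-0.0040) = 0.991

[A⁻]/[HA] = 0.991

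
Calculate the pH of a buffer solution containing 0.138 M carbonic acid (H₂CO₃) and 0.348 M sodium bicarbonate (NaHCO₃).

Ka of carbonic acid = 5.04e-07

pKa = -log(5.04e-07) = 6.30. pH = pKa + log([A⁻]/[HA]) = 6.30 + log(0.348/0.138)

pH = 6.70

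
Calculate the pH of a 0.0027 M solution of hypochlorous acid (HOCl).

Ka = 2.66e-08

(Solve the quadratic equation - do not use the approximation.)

x² + Ka×x - Ka×C = 0. Using quadratic formula: [H⁺] = 8.4614e-06

pH = 5.07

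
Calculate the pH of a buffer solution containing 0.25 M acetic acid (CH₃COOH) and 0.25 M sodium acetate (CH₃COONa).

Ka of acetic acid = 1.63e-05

pKa = -log(1.63e-05) = 4.79. pH = pKa + log([A⁻]/[HA]) = 4.79 + log(0.25/0.25)

pH = 4.79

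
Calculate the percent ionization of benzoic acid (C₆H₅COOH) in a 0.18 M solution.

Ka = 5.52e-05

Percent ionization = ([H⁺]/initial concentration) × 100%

Using Ka equilibrium: x² + Ka×x - Ka×C = 0. Solving: [H⁺] = 3.1247e-03. Percent = (3.1247e-03/0.18) × 100

Percent ionization = 1.74%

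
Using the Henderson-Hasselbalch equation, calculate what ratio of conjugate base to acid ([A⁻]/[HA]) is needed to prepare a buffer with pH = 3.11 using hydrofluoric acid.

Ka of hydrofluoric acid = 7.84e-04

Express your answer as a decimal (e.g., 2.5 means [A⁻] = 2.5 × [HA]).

pKa = -log(7.84e-04) = 3.1057. pH = pKa + log([A⁻]/[HA]), so log([A⁻]/[HA]) = pH − pKa = 3.11 − 3.1057 = 0.0043. [A⁻]/[HA] = 10^(0.0043) = 1.01

[A⁻]/[HA] = 1.01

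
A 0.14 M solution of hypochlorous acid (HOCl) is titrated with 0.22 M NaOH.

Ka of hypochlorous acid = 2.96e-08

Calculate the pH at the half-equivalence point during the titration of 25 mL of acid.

At half-equivalence [HA] = [A⁻], so Henderson-Hasselbalch gives pH = pKa = -log(2.96e-08) = 7.53.

pH = pKa = 7.53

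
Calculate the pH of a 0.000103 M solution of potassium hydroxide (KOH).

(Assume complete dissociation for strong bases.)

[OH⁻] = 0.000103 M for strong base. pOH = -log[OH⁻] = 3.99, pH = 14 - pOH

pH = 10.01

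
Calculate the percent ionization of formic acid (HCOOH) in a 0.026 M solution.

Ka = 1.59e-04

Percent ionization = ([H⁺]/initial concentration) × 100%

Using Ka equilibrium: x² + Ka×x - Ka×C = 0. Solving: [H⁺] = 1.9553e-03. Percent = (1.9553e-03/0.026) × 100

Percent ionization = 7.52%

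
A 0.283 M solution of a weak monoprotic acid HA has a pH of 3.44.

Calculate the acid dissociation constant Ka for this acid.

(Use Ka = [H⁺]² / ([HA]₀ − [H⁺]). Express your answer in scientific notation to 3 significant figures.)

[H⁺] = 10^(−pH) = 10^(−3.44) = 3.631e-04 M. For HA ⇌ H⁺ + A⁻, Ka = [H⁺][A⁻]/[HA] = [H⁺]² / ([HA]₀ − [H⁺]) = (3.631e-04)² / (0.283 − 3.631e-04) = 4.66e-07.

K_a = 4.66e-07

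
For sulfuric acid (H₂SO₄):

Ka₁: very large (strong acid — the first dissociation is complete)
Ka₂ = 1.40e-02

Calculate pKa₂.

pKa₂ = -log(Ka₂) = -log(1.40e-02) = 1.85.

pK_{a2} = 1.85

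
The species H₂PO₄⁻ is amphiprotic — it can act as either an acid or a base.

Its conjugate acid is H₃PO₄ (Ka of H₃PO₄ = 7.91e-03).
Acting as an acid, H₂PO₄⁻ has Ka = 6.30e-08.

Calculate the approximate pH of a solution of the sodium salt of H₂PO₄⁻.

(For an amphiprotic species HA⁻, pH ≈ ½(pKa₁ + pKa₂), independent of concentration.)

pKa₁ = -log(7.91e-03) = 2.10; pKa₂ = -log(6.30e-08) = 7.20. For an amphiprotic species, pH ≈ ½(pKa₁ + pKa₂) = ½(2.10 + 7.20) = 4.65.

pH = 4.65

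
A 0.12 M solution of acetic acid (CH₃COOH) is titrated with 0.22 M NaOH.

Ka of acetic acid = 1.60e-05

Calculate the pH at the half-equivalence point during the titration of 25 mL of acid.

At half-equivalence [HA] = [A⁻], so Henderson-Hasselbalch gives pH = pKa = -log(1.60e-05) = 4.80.

pH = pKa = 4.80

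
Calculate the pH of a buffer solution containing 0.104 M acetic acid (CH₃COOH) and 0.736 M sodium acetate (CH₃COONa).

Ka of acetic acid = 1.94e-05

pKa = -log(1.94e-05) = 4.71. pH = pKa + log([A⁻]/[HA]) = 4.71 + log(0.736/0.104)

pH = 5.56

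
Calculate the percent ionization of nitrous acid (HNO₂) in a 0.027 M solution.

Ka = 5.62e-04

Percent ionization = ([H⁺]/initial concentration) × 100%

Using Ka equilibrium: x² + Ka×x - Ka×C = 0. Solving: [H⁺] = 3.6245e-03. Percent = (3.6245e-03/0.027) × 100

Percent ionization = 13.4%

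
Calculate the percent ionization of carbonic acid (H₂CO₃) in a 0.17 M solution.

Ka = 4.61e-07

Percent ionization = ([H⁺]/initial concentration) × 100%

Using Ka equilibrium: x² + Ka×x - Ka×C = 0. Solving: [H⁺] = 2.7972e-04. Percent = (2.7972e-04/0.17) × 100

Percent ionization = 0.165%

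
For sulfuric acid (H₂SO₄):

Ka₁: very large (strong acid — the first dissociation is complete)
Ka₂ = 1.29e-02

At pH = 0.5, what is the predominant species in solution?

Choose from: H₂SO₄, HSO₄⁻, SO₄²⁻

The first dissociation is complete, so H₂SO₄ itself is never the predominant species in water; pKa₂ = -log(1.29e-02) = 1.89. For a polyprotic acid the predominant species crosses at each pKa: below pKa_n the protonated form dominates, above it the deprotonated form does. At pH = 0.5, the predominant species is HSO₄⁻.

HSO₄⁻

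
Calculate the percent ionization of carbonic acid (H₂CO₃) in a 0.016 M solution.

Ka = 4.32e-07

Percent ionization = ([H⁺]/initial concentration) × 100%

Using Ka equilibrium: x² + Ka×x - Ka×C = 0. Solving: [H⁺] = 8.2923e-05. Percent = (8.2923e-05/0.016) × 100

Percent ionization = 0.518%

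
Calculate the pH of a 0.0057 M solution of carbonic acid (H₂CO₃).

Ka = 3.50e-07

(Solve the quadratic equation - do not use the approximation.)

x² + Ka×x - Ka×C = 0. Using quadratic formula: [H⁺] = 4.4491e-05

pH = 4.35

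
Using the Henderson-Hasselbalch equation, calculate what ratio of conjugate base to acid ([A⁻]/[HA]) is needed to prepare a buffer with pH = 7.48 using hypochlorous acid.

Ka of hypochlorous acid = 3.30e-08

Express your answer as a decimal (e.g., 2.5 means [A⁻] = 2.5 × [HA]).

pKa = -log(3.30e-08) = 7.4815. pH = pKa + log([A⁻]/[HA]), so log([A⁻]/[HA]) = pH − pKa = 7.48 − 7.4815 = -0.0015. [A⁻]/[HA] = 10^(-0.0015) = 0.997

[A⁻]/[HA] = 0.997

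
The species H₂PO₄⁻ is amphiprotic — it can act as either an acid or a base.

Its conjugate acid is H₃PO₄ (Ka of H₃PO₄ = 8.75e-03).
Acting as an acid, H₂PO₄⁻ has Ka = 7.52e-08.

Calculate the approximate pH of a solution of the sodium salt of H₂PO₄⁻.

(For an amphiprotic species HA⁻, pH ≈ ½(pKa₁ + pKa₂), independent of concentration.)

pKa₁ = -log(8.75e-03) = 2.06; pKa₂ = -log(7.52e-08) = 7.12. For an amphiprotic species, pH ≈ ½(pKa₁ + pKa₂) = ½(2.06 + 7.12) = 4.59.

pH = 4.59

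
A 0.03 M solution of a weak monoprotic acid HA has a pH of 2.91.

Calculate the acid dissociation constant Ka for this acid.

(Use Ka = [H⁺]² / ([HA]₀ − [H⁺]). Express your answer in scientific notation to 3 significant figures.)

[H⁺] = 10^(−pH) = 10^(−2.91) = 1.230e-03 M. For HA ⇌ H⁺ + A⁻, Ka = [H⁺][A⁻]/[HA] = [H⁺]² / ([HA]₀ − [H⁺]) = (1.230e-03)² / (0.03 − 1.230e-03) = 5.26e-05.

K_a = 5.26e-05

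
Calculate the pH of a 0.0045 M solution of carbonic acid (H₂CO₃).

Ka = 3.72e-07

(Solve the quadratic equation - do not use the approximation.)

x² + Ka×x - Ka×C = 0. Using quadratic formula: [H⁺] = 4.0729e-05

pH = 4.39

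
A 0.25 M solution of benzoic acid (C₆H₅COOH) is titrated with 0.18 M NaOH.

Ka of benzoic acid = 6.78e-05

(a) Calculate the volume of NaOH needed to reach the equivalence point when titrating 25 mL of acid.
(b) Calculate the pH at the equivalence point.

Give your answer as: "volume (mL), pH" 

moles acid = 0.25 × 25/1000 = 0.00625 mol; V_base = moles/0.18 × 1000 = 34.7 mL. At equivalence only the conjugate base is present: [A⁻] = 0.00625/0.060 = 1.0465e-01 M. Kb = Kw/Ka = 1.47e-10; [OH⁻] = √(Kb × [A⁻]) = 3.9288e-06; pOH = 5.41; pH = 14 - pOH = 8.59.

V = 34.7 mL, pH = 8.59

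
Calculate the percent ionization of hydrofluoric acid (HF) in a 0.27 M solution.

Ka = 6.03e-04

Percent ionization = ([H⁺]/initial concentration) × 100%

Using Ka equilibrium: x² + Ka×x - Ka×C = 0. Solving: [H⁺] = 1.2462e-02. Percent = (1.2462e-02/0.27) × 100

Percent ionization = 4.62%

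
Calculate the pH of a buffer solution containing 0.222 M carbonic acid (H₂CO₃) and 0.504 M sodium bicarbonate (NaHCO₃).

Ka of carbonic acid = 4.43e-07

pKa = -log(4.43e-07) = 6.35. pH = pKa + log([A⁻]/[HA]) = 6.35 + log(0.504/0.222)

pH = 6.71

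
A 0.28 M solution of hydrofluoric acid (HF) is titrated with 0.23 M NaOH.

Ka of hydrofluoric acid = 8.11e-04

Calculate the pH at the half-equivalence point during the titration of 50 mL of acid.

At half-equivalence [HA] = [A⁻], so Henderson-Hasselbalch gives pH = pKa = -log(8.11e-04) = 3.09.

pH = pKa = 3.09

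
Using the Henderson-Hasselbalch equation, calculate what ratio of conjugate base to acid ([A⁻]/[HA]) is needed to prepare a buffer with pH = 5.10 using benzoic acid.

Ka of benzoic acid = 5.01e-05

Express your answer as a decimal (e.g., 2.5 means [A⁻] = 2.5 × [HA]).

pKa = -log(5.01e-05) = 4.3002. pH = pKa + log([A⁻]/[HA]), so log([A⁻]/[HA]) = pH − pKa = 5.10 − 4.3002 = 0.7998. [A⁻]/[HA] = 10^(0.7998) = 6.31

[A⁻]/[HA] = 6.31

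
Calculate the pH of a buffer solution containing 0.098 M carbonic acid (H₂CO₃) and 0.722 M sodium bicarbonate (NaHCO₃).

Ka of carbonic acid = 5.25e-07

pKa = -log(5.25e-07) = 6.28. pH = pKa + log([A⁻]/[HA]) = 6.28 + log(0.722/0.098)

pH = 7.15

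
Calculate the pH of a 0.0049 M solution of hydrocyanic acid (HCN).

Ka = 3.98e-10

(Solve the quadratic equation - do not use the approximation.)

x² + Ka×x - Ka×C = 0. Using quadratic formula: [H⁺] = 1.3963e-06

pH = 5.86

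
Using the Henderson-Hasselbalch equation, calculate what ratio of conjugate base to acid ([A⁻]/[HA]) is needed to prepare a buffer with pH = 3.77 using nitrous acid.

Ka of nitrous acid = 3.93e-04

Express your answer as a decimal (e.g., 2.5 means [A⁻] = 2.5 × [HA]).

pKa = -log(3.93e-04) = 3.4056. pH = pKa + log([A⁻]/[HA]), so log([A⁻]/[HA]) = pH − pKa = 3.77 − 3.4056 = 0.3644. [A⁻]/[HA] = 10^(0.3644) = 2.31

[A⁻]/[HA] = 2.31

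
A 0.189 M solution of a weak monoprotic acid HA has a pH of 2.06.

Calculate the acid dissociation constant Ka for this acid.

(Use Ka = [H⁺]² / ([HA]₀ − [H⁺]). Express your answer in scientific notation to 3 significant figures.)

[H⁺] = 10^(−pH) = 10^(−2.06) = 8.710e-03 M. For HA ⇌ H⁺ + A⁻, Ka = [H⁺][A⁻]/[HA] = [H⁺]² / ([HA]₀ − [H⁺]) = (8.710e-03)² / (0.189 − 8.710e-03) = 4.21e-04.

K_a = 4.21e-04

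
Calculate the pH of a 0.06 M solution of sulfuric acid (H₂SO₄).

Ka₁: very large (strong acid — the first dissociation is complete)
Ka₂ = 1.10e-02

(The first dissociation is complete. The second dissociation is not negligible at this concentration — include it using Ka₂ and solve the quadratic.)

First dissociation is complete: [H⁺]₀ = [HSO₄⁻]₀ = C = 0.06 M. Second dissociation HSO₄⁻ ⇌ H⁺ + SO₄²⁻: let x = [SO₄²⁻]. Ka₂ = (C + x)·x / (C − x) = 1.10e-02 → x² + (C + Ka₂)·x − Ka₂·C = 0 → x² + 0.07100·x − 6.600e-04 = 0. x = (−0.07100 + √(0.07100² + 4 × 6.600e-04)) / 2 = 8.3207e-03 M. [H⁺] = C + x = 0.06 + 8.3207e-03 = 6.8321e-02 M. pH = -log(6.8321e-02) = 1.17.

pH = 1.17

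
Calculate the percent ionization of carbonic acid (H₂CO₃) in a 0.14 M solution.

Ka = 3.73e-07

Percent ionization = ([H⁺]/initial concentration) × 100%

Using Ka equilibrium: x² + Ka×x - Ka×C = 0. Solving: [H⁺] = 2.2833e-04. Percent = (2.2833e-04/0.14) × 100

Percent ionization = 0.163%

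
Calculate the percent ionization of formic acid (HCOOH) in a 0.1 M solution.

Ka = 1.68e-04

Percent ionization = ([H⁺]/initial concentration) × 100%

Using Ka equilibrium: x² + Ka×x - Ka×C = 0. Solving: [H⁺] = 4.0156e-03. Percent = (4.0156e-03/0.1) × 100

Percent ionization = 4.02%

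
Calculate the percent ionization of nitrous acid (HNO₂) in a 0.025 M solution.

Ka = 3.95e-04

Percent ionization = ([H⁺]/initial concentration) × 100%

Using Ka equilibrium: x² + Ka×x - Ka×C = 0. Solving: [H⁺] = 2.9512e-03. Percent = (2.9512e-03/0.025) × 100

Percent ionization = 11.8%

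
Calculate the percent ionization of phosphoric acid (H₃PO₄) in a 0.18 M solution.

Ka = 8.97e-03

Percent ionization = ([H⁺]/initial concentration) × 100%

Using Ka equilibrium: x² + Ka×x - Ka×C = 0. Solving: [H⁺] = 3.5947e-02. Percent = (3.5947e-02/0.18) × 100

Percent ionization = 20%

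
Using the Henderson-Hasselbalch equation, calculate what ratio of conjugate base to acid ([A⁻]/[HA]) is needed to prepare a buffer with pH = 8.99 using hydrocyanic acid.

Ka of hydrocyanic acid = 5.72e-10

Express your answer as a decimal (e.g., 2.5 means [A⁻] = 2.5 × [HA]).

pKa = -log(5.72e-10) = 9.2426. pH = pKa + log([A⁻]/[HA]), so log([A⁻]/[HA]) = pH − pKa = 8.99 − 9.2426 = -0.2526. [A⁻]/[HA] = 10^(-0.2526) = 0.559

[A⁻]/[HA] = 0.559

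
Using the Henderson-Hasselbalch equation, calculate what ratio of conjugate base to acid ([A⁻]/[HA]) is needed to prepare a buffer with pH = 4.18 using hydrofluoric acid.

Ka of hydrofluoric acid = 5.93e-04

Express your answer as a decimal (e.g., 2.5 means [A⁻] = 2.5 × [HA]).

pKa = -log(5.93e-04) = 3.2269. pH = pKa + log([A⁻]/[HA]), so log([A⁻]/[HA]) = pH − pKa = 4.18 − 3.2269 = 0.9531. [A⁻]/[HA] = 10^(0.9531) = 8.98

[A⁻]/[HA] = 8.98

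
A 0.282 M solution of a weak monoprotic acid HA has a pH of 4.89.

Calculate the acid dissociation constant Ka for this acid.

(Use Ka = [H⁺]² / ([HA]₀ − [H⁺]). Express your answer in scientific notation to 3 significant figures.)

[H⁺] = 10^(−pH) = 10^(−4.89) = 1.288e-05 M. For HA ⇌ H⁺ + A⁻, Ka = [H⁺][A⁻]/[HA] = [H⁺]² / ([HA]₀ − [H⁺]) = (1.288e-05)² / (0.282 − 1.288e-05) = 5.89e-10.

K_a = 5.89e-10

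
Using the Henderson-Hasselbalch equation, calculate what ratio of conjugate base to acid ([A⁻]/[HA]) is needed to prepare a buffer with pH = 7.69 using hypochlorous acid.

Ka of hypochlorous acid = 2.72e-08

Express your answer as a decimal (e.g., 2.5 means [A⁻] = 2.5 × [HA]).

pKa = -log(2.72e-08) = 7.5654. pH = pKa + log([A⁻]/[HA]), so log([A⁻]/[HA]) = pH − pKa = 7.69 − 7.5654 = 0.1246. [A⁻]/[HA] = 10^(0.1246) = 1.33

[A⁻]/[HA] = 1.33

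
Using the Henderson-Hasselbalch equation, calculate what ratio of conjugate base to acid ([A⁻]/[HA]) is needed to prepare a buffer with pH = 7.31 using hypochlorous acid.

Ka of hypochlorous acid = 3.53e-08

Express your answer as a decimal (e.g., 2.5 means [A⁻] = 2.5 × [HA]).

pKa = -log(3.53e-08) = 7.4522. pH = pKa + log([A⁻]/[HA]), so log([A⁻]/[HA]) = pH − pKa = 7.31 − 7.4522 = -0.1422. [A⁻]/[HA] = 10^(-0.1422) = 0.721

[A⁻]/[HA] = 0.721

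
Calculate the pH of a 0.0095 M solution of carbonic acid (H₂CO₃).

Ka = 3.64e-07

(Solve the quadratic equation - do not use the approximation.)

x² + Ka×x - Ka×C = 0. Using quadratic formula: [H⁺] = 5.8623e-05

pH = 4.23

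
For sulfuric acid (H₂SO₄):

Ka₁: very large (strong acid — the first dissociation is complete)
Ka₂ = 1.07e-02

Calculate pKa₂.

pKa₂ = -log(Ka₂) = -log(1.07e-02) = 1.97.

pK_{a2} = 1.97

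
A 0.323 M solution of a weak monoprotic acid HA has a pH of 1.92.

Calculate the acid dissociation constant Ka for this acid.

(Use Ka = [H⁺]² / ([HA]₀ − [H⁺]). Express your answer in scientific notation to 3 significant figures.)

[H⁺] = 10^(−pH) = 10^(−1.92) = 1.202e-02 M. For HA ⇌ H⁺ + A⁻, Ka = [H⁺][A⁻]/[HA] = [H⁺]² / ([HA]₀ − [H⁺]) = (1.202e-02)² / (0.323 − 1.202e-02) = 4.65e-04.

K_a = 4.65e-04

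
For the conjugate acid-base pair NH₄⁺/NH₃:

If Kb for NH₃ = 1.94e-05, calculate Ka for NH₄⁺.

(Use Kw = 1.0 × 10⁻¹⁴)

For a conjugate pair Ka × Kb = Kw, so Ka = Kw/Kb = 1.0 × 10⁻¹⁴ / 1.94e-05 = 5.15e-10.

K_a = 5.15e-10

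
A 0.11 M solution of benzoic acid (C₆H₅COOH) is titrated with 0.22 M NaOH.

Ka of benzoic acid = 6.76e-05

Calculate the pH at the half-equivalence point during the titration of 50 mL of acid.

At half-equivalence [HA] = [A⁻], so Henderson-Hasselbalch gives pH = pKa = -log(6.76e-05) = 4.17.

pH = pKa = 4.17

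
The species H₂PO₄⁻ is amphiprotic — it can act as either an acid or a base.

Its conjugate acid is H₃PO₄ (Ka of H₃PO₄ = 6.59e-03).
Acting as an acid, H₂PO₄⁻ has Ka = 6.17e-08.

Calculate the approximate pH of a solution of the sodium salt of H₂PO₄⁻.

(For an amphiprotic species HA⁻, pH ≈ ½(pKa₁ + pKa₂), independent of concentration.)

pKa₁ = -log(6.59e-03) = 2.18; pKa₂ = -log(6.17e-08) = 7.21. For an amphiprotic species, pH ≈ ½(pKa₁ + pKa₂) = ½(2.18 + 7.21) = 4.70.

pH = 4.70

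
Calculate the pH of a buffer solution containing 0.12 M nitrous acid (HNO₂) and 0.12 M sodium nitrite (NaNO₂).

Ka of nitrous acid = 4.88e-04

pKa = -log(4.88e-04) = 3.31. pH = pKa + log([A⁻]/[HA]) = 3.31 + log(0.12/0.12)

pH = 3.31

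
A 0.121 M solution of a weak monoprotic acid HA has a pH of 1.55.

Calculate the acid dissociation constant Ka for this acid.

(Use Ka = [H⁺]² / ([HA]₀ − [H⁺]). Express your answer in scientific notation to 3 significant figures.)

[H⁺] = 10^(−pH) = 10^(−1.55) = 2.818e-02 M. For HA ⇌ H⁺ + A⁻, Ka = [H⁺][A⁻]/[HA] = [H⁺]² / ([HA]₀ − [H⁺]) = (2.818e-02)² / (0.121 − 2.818e-02) = 8.56e-03.

K_a = 8.56e-03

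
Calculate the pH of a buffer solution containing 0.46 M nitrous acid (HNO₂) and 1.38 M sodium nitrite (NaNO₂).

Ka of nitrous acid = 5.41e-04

pKa = -log(5.41e-04) = 3.27. pH = pKa + log([A⁻]/[HA]) = 3.27 + log(1.38/0.46)

pH = 3.74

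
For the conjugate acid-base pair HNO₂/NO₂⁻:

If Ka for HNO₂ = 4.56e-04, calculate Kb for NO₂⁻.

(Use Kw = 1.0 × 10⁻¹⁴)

For a conjugate pair Ka × Kb = Kw, so Kb = Kw/Ka = 1.0 × 10⁻¹⁴ / 4.56e-04 = 2.19e-11.

K_b = 2.19e-11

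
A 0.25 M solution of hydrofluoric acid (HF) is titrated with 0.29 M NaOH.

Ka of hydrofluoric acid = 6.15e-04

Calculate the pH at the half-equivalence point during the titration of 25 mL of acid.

At half-equivalence [HA] = [A⁻], so Henderson-Hasselbalch gives pH = pKa = -log(6.15e-04) = 3.21.

pH = pKa = 3.21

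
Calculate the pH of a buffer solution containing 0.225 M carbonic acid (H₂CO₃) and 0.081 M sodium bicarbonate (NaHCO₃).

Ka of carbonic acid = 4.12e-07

pKa = -log(4.12e-07) = 6.39. pH = pKa + log([A⁻]/[HA]) = 6.39 + log(0.081/0.225)

pH = 5.94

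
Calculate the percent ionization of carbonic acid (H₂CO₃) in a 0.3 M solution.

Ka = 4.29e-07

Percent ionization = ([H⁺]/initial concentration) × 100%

Using Ka equilibrium: x² + Ka×x - Ka×C = 0. Solving: [H⁺] = 3.5853e-04. Percent = (3.5853e-04/0.3) × 100

Percent ionization = 0.12%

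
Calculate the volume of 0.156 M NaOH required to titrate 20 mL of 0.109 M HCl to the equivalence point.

At equivalence: moles acid = moles base. moles HCl = 0.109 × 20/1000 = 0.00218 mol. V_base = moles / 0.156 × 1000 = 14.0 mL.

V_{base} = 14.0 mL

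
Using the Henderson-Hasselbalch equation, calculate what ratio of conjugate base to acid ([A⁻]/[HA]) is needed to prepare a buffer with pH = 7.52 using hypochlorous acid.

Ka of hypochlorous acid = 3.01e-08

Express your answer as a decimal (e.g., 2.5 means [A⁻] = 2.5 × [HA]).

pKa = -log(3.01e-08) = 7.5214. pH = pKa + log([A⁻]/[HA]), so log([A⁻]/[HA]) = pH − pKa = 7.52 − 7.5214 = -0.0014. [A⁻]/[HA] = 10^(-0.0014) = 0.997

[A⁻]/[HA] = 0.997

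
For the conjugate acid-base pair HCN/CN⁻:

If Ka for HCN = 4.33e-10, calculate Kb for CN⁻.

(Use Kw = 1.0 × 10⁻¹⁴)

For a conjugate pair Ka × Kb = Kw, so Kb = Kw/Ka = 1.0 × 10⁻¹⁴ / 4.33e-10 = 2.31e-05.

K_b = 2.31e-05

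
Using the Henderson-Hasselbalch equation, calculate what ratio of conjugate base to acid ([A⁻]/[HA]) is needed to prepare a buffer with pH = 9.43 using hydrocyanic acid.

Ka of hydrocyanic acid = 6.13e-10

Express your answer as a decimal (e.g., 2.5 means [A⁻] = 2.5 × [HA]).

pKa = -log(6.13e-10) = 9.2125. pH = pKa + log([A⁻]/[HA]), so log([A⁻]/[HA]) = pH − pKa = 9.43 − 9.2125 = 0.2175. [A⁻]/[HA] = 10^(0.2175) = 1.65

[A⁻]/[HA] = 1.65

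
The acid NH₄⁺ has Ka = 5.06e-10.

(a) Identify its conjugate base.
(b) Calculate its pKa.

(a) The conjugate base is formed by removing one H⁺ from NH₄⁺, giving NH₃. (b) pKa = -log(Ka) = -log(5.06e-10) = 9.30.

Conjugate base: NH₃; pK_a = 9.30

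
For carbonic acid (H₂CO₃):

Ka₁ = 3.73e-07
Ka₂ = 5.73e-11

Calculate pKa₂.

pKa₂ = -log(Ka₂) = -log(5.73e-11) = 10.24.

pK_{a2} = 10.24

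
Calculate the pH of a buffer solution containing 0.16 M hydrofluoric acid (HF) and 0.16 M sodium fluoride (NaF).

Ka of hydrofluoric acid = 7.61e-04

pKa = -log(7.61e-04) = 3.12. pH = pKa + log([A⁻]/[HA]) = 3.12 + log(0.16/0.16)

pH = 3.12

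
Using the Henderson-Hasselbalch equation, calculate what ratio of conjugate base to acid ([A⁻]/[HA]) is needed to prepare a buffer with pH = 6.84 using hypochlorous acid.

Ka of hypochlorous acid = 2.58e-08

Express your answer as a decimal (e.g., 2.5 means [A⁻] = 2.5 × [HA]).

pKa = -log(2.58e-08) = 7.5884. pH = pKa + log([A⁻]/[HA]), so log([A⁻]/[HA]) = pH − pKa = 6.84 − 7.5884 = -0.7484. [A⁻]/[HA] = 10^(-0.7484) = 0.178

[A⁻]/[HA] = 0.178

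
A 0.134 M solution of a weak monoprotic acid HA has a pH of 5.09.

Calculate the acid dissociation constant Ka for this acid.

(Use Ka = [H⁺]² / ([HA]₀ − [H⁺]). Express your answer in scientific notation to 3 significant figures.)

[H⁺] = 10^(−pH) = 10^(−5.09) = 8.128e-06 M. For HA ⇌ H⁺ + A⁻, Ka = [H⁺][A⁻]/[HA] = [H⁺]² / ([HA]₀ − [H⁺]) = (8.128e-06)² / (0.134 − 8.128e-06) = 4.93e-10.

K_a = 4.93e-10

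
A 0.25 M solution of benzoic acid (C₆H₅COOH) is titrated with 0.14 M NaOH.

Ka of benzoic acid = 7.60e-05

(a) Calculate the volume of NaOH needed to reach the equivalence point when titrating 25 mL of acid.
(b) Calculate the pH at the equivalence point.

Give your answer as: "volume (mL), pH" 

moles acid = 0.25 × 25/1000 = 0.00625 mol; V_base = moles/0.14 × 1000 = 44.6 mL. At equivalence only the conjugate base is present: [A⁻] = 0.00625/0.070 = 8.9744e-02 M. Kb = Kw/Ka = 1.32e-10; [OH⁻] = √(Kb × [A⁻]) = 3.4363e-06; pOH = 5.46; pH = 14 - pOH = 8.54.

V = 44.6 mL, pH = 8.54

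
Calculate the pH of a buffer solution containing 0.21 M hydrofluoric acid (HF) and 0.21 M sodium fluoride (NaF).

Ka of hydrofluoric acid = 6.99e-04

pKa = -log(6.99e-04) = 3.16. pH = pKa + log([A⁻]/[HA]) = 3.16 + log(0.21/0.21)

pH = 3.16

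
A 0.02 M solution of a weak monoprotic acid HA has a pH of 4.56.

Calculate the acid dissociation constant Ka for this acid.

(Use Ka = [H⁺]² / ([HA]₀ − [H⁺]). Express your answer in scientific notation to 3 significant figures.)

[H⁺] = 10^(−pH) = 10^(−4.56) = 2.754e-05 M. For HA ⇌ H⁺ + A⁻, Ka = [H⁺][A⁻]/[HA] = [H⁺]² / ([HA]₀ − [H⁺]) = (2.754e-05)² / (0.02 − 2.754e-05) = 3.80e-08.

K_a = 3.80e-08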